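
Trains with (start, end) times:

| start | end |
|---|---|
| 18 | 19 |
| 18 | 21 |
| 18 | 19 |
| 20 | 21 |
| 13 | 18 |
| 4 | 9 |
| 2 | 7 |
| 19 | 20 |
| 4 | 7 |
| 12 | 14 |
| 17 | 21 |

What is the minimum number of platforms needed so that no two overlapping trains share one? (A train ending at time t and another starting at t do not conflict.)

starts: [2, 4, 4, 12, 13, 17, 18, 18, 18, 19, 20]
ends:   [7, 7, 9, 14, 18, 19, 19, 20, 21, 21, 21]
s2→1 s4→2 s4→3 e7→2 e7→1 e9→0 s12→1 s13→2 e14→1 s17→2 e18→1 s18→2 s18→3 s18→4  — peak 4.

4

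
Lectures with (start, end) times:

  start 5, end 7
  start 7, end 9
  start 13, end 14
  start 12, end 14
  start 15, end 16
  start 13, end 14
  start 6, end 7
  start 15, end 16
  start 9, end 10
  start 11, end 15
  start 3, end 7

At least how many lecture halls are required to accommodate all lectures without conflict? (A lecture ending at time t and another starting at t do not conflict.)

Count concurrent intervals with a sweep; the peak is the room count.
Events (time:±→running): 3:+→1 5:+→2 6:+→3 7:-→2 7:-→1 7:-→0 7:+→1 9:-→0 9:+→1 10:-→0 11:+→1 12:+→2 13:+→3 13:+→4 … peak 4.

4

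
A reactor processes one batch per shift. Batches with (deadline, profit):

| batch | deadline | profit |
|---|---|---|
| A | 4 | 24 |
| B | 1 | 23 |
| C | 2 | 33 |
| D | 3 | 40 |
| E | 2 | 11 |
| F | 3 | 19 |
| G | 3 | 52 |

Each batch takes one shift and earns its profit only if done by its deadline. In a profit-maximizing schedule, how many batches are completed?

Sort by profit descending; place each in the latest free slot ≤ its deadline.
By profit: G(d3,52), D(d3,40), C(d2,33), A(d4,24), B(d1,23), F(d3,19), E(d2,11)
G→slot 3; D→slot 2; C→slot 1; A→slot 4; B skipped; F skipped; E skipped.
4 of 7 scheduled.

4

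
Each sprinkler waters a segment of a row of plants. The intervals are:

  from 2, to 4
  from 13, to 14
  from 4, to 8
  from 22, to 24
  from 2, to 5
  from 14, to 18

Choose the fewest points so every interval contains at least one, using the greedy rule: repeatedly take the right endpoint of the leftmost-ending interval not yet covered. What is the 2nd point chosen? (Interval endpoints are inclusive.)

Process intervals by earliest right end; each time one isn't hit yet, stab at its right endpoint.
Sorted: [2,4] [2,5] [4,8] [13,14] [14,18] [22,24]
{[2,4],[2,5],[4,8]} hit by 4; {[13,14],[14,18]} hit by 14; {[22,24]} hit by 24.
Points: 4, 14, 24 (3 total).

14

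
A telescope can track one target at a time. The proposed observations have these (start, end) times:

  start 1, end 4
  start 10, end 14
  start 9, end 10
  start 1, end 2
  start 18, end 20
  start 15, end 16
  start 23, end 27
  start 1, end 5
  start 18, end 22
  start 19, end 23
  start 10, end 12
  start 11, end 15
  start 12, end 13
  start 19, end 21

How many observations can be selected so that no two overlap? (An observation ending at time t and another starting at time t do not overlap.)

7

Order by finish time; keep every interval that doesn't clash with the previous kept one.
By end time: (1,2), (1,4), (1,5), (9,10), (10,12), (12,13), (10,14), (11,15), (15,16), (18,20), (19,21), (18,22), (19,23), (23,27).
Pick (1,2); next start ≥ 2 → (9,10); next start ≥ 10 → (10,12); next start ≥ 12 → (12,13); next start ≥ 13 → (15,16); next start ≥ 16 → (18,20); next start ≥ 20 → (23,27).
Selected 7 observations.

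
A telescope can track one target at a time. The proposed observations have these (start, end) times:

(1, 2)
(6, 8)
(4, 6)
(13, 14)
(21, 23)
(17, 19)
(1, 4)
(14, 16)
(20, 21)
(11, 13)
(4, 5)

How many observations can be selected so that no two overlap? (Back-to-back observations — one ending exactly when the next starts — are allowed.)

Sorted by end: (1,2)  (1,4)  (4,5)  (4,6)  (6,8)  (11,13)  (13,14)  (14,16)  (17,19)  (20,21)  (21,23)
take (1,2); take (4,5); skip (4,6); take (6,8); take (11,13); take (13,14); take (14,16); take (17,19); take (20,21); take (21,23).
Selected 9 observations.

9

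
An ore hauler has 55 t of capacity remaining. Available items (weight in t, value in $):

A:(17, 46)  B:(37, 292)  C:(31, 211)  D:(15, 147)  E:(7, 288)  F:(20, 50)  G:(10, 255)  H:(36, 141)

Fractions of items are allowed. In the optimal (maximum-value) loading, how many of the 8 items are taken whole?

Sort by value per unit weight and fill in that order.
Ratios (sorted): E 41.14, G 25.50, D 9.80, B 7.89, C 6.81, H 3.92, A 2.71, F 2.50
take E (7 @ 288); take G (10 @ 255); take D (15 @ 147); take 23/37 of B → 181.51. Capacity used 55/55.
3 item(s) taken whole; one partial (take 23/37 of B).

3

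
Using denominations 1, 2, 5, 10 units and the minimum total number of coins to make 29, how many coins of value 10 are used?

Use the largest denomination that fits, subtract, and repeat.
29 = 2×10 + 1×5 + 2×2
Count of 10: 2

2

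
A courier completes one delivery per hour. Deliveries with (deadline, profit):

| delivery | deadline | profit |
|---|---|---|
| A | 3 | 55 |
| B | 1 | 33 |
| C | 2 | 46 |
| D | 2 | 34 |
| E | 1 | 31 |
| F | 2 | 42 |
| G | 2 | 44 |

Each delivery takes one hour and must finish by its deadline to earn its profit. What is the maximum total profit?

145

Profit order: A=55 C=46 G=44 F=42 D=34 B=33 E=31
Assign: A→slot 3, C→slot 2, G→slot 1, F skipped, D skipped, B skipped, E skipped.
Slots: [1:G] [2:C] [3:A]
Profit = 44 + 46 + 55 = 145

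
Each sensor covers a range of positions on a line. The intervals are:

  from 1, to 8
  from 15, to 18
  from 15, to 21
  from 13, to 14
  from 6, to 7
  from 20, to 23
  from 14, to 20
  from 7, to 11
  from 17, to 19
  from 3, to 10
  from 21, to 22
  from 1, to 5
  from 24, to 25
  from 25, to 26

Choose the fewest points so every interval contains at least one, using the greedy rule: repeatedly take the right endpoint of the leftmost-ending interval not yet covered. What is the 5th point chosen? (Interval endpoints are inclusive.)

Process intervals by earliest right end; each time one isn't hit yet, stab at its right endpoint.
By right end: [1,5]  [6,7]  [1,8]  [3,10]  [7,11]  [13,14]  [15,18]  [17,19]  [14,20]  [15,21]  [21,22]  [20,23]  [24,25]  [25,26]
[1,5] uncovered → point at 5; [6,7] uncovered → point at 7; [13,14] uncovered → point at 14; [15,18] uncovered → point at 18; [21,22] uncovered → point at 22; [24,25] uncovered → point at 25.
Points: 5, 7, 14, 18, 22, 25 (6 total).

22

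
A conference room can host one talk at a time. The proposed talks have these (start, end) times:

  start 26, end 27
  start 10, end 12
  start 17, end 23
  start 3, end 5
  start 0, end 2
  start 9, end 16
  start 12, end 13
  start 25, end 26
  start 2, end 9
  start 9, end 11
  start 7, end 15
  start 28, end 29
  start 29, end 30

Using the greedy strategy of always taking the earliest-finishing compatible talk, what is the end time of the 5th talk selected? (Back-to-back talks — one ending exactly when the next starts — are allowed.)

23

By end time: (0,2), (3,5), (2,9), (9,11), (10,12), (12,13), (7,15), (9,16), (17,23), (25,26), (26,27), (28,29), (29,30).
Pick (0,2); next start ≥ 2 → (3,5); next start ≥ 5 → (9,11); next start ≥ 11 → (12,13); next start ≥ 13 → (17,23); next start ≥ 23 → (25,26); next start ≥ 26 → (26,27); next start ≥ 27 → (28,29); next start ≥ 29 → (29,30).
Selected: (0,2) (3,5) (9,11) (12,13) (17,23) (25,26) (26,27) (28,29) (29,30)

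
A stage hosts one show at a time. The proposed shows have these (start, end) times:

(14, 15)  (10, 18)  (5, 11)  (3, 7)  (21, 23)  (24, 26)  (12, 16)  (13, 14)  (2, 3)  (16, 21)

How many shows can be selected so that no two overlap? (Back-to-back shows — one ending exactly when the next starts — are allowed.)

By end time: (2,3), (3,7), (5,11), (13,14), (14,15), (12,16), (10,18), (16,21), (21,23), (24,26).
Pick (2,3); next start ≥ 3 → (3,7); next start ≥ 7 → (13,14); next start ≥ 14 → (14,15); next start ≥ 15 → (16,21); next start ≥ 21 → (21,23); next start ≥ 23 → (24,26).
Selected 7 shows.

7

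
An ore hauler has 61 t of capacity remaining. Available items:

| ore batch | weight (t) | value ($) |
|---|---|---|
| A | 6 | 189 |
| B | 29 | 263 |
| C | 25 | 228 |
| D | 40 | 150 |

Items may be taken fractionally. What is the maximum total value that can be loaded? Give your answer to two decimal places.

683.75

Greedy by value/weight ratio, highest first.
Order: A (189/6=31.50) > C (228/25=9.12) > B (263/29=9.07) > D (150/40=3.75)
Fill: take A (6 @ 189) → take C (25 @ 228) → take B (29 @ 263) → take 1/40 of D → 3.75; 61/61 used.
Total value = 683.75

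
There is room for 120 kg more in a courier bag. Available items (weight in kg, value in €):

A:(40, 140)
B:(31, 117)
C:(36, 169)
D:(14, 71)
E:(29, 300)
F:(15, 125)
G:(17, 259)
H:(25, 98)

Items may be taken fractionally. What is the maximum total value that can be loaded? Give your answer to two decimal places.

959.28

Sort by value per unit weight and fill in that order.
Order: G (259/17=15.24) > E (300/29=10.34) > F (125/15=8.33) > D (71/14=5.07) > C (169/36=4.69) > H (98/25=3.92) > B (117/31=3.77) > A (140/40=3.50)
Fill: take G (17 @ 259) → take E (29 @ 300) → take F (15 @ 125) → take D (14 @ 71) → take C (36 @ 169) → take 9/25 of H → 35.28; 120/120 used.
Total value = 959.28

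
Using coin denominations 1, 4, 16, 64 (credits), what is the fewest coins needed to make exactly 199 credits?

7

Use the largest denomination that fits, subtract, and repeat.
199 − 3×64→7 − 1×4→3 − 3×1→0
Total coins = 3 + 1 + 3 = 7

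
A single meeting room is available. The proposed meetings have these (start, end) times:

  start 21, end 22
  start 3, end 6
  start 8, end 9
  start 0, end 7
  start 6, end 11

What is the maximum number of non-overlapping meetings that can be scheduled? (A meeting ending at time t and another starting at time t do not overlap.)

3

Greedy by earliest finish: after sorting by end time, pick each interval compatible with the last pick.
By end time: (3,6), (0,7), (8,9), (6,11), (21,22).
Pick (3,6); next start ≥ 6 → (8,9); next start ≥ 9 → (21,22).
Selected 3 meetings.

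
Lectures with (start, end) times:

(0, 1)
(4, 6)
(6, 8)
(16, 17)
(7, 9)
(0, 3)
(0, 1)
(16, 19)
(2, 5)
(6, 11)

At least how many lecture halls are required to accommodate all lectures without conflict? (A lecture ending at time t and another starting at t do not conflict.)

3

Events (time:±→running): 0:+→1 0:+→2 0:+→3 … peak 3.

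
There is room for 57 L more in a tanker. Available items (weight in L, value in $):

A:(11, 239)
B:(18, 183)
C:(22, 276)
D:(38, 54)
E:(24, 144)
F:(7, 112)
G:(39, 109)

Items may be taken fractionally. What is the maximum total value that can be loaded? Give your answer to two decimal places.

Order: A (239/11=21.73) > F (112/7=16.00) > C (276/22=12.55) > B (183/18=10.17) > E (144/24=6.00) > G (109/39=2.79) > D (54/38=1.42)
Fill: take A (11 @ 239) → take F (7 @ 112) → take C (22 @ 276) → take 17/18 of B → 172.83; 57/57 used.
Total value = 799.83

799.83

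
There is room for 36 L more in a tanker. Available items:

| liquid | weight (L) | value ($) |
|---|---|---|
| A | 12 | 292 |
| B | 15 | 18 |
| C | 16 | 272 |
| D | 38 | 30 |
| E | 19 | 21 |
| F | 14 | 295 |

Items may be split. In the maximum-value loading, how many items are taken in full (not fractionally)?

2

Order: A (292/12=24.33) > F (295/14=21.07) > C (272/16=17.00) > B (18/15=1.20) > E (21/19=1.11) > D (30/38=0.79)
Fill: take A (12 @ 292) → take F (14 @ 295) → take 10/16 of C → 170.00; 36/36 used.
2 item(s) taken whole; one partial (take 10/16 of C).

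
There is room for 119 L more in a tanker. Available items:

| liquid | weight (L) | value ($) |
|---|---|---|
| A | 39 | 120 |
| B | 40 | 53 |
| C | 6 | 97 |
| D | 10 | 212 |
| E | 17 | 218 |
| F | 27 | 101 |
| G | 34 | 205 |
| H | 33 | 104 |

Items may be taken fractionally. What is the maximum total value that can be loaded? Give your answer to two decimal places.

911.79

Greedy by value/weight ratio, highest first.
Ratios (sorted): D 21.20, C 16.17, E 12.82, G 6.03, F 3.74, H 3.15, A 3.08, B 1.32
take D (10 @ 212); take C (6 @ 97); take E (17 @ 218); take G (34 @ 205); take F (27 @ 101); take 25/33 of H → 78.79. Capacity used 119/119.
Total value = 911.79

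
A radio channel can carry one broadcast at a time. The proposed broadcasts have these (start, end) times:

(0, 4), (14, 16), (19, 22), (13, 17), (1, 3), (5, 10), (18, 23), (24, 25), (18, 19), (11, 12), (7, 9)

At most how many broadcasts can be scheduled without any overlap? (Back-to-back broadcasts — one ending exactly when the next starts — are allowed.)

7

Greedy by earliest finish: after sorting by end time, pick each interval compatible with the last pick.
By end time: (1,3), (0,4), (7,9), (5,10), (11,12), (14,16), (13,17), (18,19), (19,22), (18,23), (24,25).
Pick (1,3); next start ≥ 3 → (7,9); next start ≥ 9 → (11,12); next start ≥ 12 → (14,16); next start ≥ 16 → (18,19); next start ≥ 19 → (19,22); next start ≥ 22 → (24,25).
Selected 7 broadcasts.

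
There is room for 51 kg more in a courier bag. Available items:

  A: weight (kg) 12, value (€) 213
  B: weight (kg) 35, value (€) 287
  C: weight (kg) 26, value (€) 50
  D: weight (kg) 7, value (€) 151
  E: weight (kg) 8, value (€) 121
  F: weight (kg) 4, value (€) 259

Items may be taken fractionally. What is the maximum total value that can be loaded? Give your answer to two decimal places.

908.00

Sort by value per unit weight and fill in that order.
Ratios (sorted): F 64.75, D 21.57, A 17.75, E 15.12, B 8.20, C 1.92
take F (4 @ 259); take D (7 @ 151); take A (12 @ 213); take E (8 @ 121); take 20/35 of B → 164.00. Capacity used 51/51.
Total value = 908.00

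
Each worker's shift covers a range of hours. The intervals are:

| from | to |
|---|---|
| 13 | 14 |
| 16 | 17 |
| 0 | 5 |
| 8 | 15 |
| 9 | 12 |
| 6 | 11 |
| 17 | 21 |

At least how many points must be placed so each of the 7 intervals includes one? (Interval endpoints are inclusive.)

Process intervals by earliest right end; each time one isn't hit yet, stab at its right endpoint.
Sorted: [0,5] [6,11] [9,12] [13,14] [8,15] [16,17] [17,21]
{[0,5]} hit by 5; {[6,11],[9,12]} hit by 11; {[13,14],[8,15]} hit by 14; {[16,17],[17,21]} hit by 17.
Points: 5, 11, 14, 17 (4 total).

4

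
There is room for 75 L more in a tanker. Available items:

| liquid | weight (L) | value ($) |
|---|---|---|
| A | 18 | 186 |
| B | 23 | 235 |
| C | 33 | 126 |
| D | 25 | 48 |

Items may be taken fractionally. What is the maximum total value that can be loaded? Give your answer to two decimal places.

548.92

Order: A (186/18=10.33) > B (235/23=10.22) > C (126/33=3.82) > D (48/25=1.92)
Fill: take A (18 @ 186) → take B (23 @ 235) → take C (33 @ 126) → take 1/25 of D → 1.92; 75/75 used.
Total value = 548.92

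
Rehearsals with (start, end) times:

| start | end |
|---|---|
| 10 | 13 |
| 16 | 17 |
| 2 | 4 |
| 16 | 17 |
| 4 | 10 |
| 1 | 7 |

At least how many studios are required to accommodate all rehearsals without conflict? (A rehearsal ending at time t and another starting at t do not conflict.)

2

Count concurrent intervals with a sweep; the peak is the room count.
Events (time:±→running): 1:+→1 2:+→2 … peak 2.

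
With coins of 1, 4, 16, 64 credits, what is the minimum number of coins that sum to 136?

136 = 2×64 + 2×4
Total coins = 2 + 2 = 4

4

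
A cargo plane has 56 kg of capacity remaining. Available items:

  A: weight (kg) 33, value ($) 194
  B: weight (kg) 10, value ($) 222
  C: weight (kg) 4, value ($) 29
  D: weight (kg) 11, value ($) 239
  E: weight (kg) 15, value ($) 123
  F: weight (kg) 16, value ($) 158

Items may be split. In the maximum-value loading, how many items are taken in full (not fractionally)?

5

Order: B (222/10=22.20) > D (239/11=21.73) > F (158/16=9.88) > E (123/15=8.20) > C (29/4=7.25) > A (194/33=5.88)
Fill: take B (10 @ 222) → take D (11 @ 239) → take F (16 @ 158) → take E (15 @ 123) → take C (4 @ 29); 56/56 used.
5 item(s) taken whole.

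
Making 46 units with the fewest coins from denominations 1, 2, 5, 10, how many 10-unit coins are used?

46 = 4×10 + 1×5 + 1×1
Count of 10: 4

4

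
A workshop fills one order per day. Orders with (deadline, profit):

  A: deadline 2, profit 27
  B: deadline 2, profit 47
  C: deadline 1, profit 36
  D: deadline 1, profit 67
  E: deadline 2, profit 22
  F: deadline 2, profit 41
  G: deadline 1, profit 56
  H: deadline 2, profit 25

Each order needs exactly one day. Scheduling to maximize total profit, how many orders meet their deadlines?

By profit: D(d1,67), G(d1,56), B(d2,47), F(d2,41), C(d1,36), A(d2,27), H(d2,25), E(d2,22)
D→slot 1; G skipped; B→slot 2; F skipped; C skipped; A skipped; H skipped; E skipped.
2 of 8 scheduled.

2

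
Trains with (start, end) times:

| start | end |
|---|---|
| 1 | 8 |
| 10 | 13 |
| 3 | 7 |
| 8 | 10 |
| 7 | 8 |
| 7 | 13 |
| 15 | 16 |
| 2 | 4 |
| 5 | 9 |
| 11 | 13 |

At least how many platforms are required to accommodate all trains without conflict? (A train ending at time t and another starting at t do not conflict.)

4

Events (time:±→running): 1:+→1 2:+→2 3:+→3 4:-→2 5:+→3 7:-→2 7:+→3 7:+→4 … peak 4.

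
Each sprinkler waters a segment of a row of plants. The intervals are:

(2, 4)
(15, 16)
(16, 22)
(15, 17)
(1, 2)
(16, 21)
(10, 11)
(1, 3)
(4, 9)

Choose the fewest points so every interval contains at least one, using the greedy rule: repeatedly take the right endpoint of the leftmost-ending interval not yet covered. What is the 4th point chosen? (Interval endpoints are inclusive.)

16

Sorted: [1,2] [1,3] [2,4] [4,9] [10,11] [15,16] [15,17] [16,21] [16,22]
{[1,2],[1,3],[2,4]} hit by 2; {[4,9]} hit by 9; {[10,11]} hit by 11; {[15,16],[15,17],[16,21],[16,22]} hit by 16.
Points: 2, 9, 11, 16 (4 total).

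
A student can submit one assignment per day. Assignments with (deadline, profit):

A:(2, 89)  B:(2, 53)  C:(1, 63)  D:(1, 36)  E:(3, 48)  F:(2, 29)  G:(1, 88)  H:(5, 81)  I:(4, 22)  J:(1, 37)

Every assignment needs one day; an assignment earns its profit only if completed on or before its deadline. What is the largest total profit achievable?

Take jobs in profit order; each goes to the latest open slot no later than its deadline.
Profit order: A=89 G=88 H=81 C=63 B=53 E=48 J=37 D=36 F=29 I=22
Assign: A→slot 2, G→slot 1, H→slot 5, C skipped, B skipped, E→slot 3, J skipped, D skipped, F skipped, I→slot 4.
Slots: [1:G] [2:A] [3:E] [4:I] [5:H]
Profit = 88 + 89 + 48 + 22 + 81 = 328

328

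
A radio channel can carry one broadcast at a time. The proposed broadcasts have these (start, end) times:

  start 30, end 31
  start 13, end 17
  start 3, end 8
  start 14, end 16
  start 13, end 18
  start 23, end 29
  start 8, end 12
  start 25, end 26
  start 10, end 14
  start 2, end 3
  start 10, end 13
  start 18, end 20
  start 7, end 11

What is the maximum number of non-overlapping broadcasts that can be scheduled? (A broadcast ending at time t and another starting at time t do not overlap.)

7

Sorted by end: (2,3)  (3,8)  (7,11)  (8,12)  (10,13)  (10,14)  (14,16)  (13,17)  (13,18)  (18,20)  (25,26)  (23,29)  (30,31)
take (2,3); take (3,8); take (8,12); skip (10,14); take (14,16); take (18,20); take (25,26); take (30,31).
Selected 7 broadcasts.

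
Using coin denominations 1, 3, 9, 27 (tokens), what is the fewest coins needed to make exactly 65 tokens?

Greedy: take as many of the largest coin as possible, then repeat with the remainder.
65 = 2×27 + 1×9 + 2×1
Total coins = 2 + 1 + 2 = 5

5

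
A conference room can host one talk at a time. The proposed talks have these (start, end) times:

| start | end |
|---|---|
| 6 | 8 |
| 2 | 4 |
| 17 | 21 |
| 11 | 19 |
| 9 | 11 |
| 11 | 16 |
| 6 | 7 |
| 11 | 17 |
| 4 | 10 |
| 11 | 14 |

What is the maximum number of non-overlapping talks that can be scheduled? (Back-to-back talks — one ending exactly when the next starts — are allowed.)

5

Greedy by earliest finish: after sorting by end time, pick each interval compatible with the last pick.
Sorted by end: (2,4)  (6,7)  (6,8)  (4,10)  (9,11)  (11,14)  (11,16)  (11,17)  (11,19)  (17,21)
take (2,4); take (6,7); take (9,11); take (11,14); skip (11,16); skip (11,19); take (17,21).
Selected 5 talks.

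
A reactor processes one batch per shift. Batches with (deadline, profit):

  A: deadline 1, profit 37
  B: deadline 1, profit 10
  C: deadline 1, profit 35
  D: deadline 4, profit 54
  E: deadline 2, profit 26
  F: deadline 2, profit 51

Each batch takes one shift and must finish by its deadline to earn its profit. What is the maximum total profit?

By profit: D(d4,54), F(d2,51), A(d1,37), C(d1,35), E(d2,26), B(d1,10)
D→slot 4; F→slot 2; A→slot 1; C skipped; E skipped; B skipped.
Profit = 37 + 51 + 54 = 142

142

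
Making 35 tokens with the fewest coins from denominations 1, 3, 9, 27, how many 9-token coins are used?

Use the largest denomination that fits, subtract, and repeat.
35 = 1×27 + 2×3 + 2×1
Count of 9: 0

0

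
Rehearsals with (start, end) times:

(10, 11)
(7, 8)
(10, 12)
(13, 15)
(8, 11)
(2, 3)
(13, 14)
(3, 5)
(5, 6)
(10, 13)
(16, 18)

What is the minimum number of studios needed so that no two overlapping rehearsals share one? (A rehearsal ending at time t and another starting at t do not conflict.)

Count concurrent intervals with a sweep; the peak is the room count.
Events (time:±→running): 2:+→1 3:-→0 3:+→1 5:-→0 5:+→1 6:-→0 7:+→1 8:-→0 8:+→1 10:+→2 10:+→3 10:+→4 … peak 4.

4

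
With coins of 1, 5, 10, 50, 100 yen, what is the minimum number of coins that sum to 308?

7

308 = 3×100 + 1×5 + 3×1
Total coins = 3 + 1 + 3 = 7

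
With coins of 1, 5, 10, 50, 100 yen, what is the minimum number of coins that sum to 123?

6

Use the largest denomination that fits, subtract, and repeat.
123 − 1×100→23 − 2×10→3 − 3×1→0
Total coins = 1 + 2 + 3 = 6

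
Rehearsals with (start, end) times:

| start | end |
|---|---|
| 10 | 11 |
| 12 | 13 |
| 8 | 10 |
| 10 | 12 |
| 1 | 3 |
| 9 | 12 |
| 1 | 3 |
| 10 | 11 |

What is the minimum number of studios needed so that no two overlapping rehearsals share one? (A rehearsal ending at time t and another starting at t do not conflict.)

The answer is the maximum number of intervals overlapping at any instant.
starts: [1, 1, 8, 9, 10, 10, 10, 12]
ends:   [3, 3, 10, 11, 11, 12, 12, 13]
s1→1 s1→2 e3→1 e3→0 s8→1 s9→2 e10→1 s10→2 s10→3 s10→4  — peak 4.

4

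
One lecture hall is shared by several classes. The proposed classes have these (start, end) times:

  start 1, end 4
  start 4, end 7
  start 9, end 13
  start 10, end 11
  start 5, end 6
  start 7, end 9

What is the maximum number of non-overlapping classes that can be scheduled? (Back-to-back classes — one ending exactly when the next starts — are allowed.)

By end time: (1,4), (5,6), (4,7), (7,9), (10,11), (9,13).
Pick (1,4); next start ≥ 4 → (5,6); next start ≥ 6 → (7,9); next start ≥ 9 → (10,11).
Selected 4 classes.

4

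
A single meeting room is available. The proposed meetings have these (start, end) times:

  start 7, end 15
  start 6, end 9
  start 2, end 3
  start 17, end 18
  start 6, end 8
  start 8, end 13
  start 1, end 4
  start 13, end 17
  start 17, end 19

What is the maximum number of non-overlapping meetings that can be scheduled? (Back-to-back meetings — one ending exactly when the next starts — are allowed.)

Order by finish time; keep every interval that doesn't clash with the previous kept one.
By end time: (2,3), (1,4), (6,8), (6,9), (8,13), (7,15), (13,17), (17,18), (17,19).
Pick (2,3); next start ≥ 3 → (6,8); next start ≥ 8 → (8,13); next start ≥ 13 → (13,17); next start ≥ 17 → (17,18).
Selected 5 meetings.

5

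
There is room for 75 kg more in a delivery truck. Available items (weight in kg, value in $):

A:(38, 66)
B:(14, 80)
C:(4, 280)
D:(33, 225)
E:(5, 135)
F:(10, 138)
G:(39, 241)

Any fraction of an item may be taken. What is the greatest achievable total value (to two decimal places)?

920.13

Order: C (280/4=70.00) > E (135/5=27.00) > F (138/10=13.80) > D (225/33=6.82) > G (241/39=6.18) > B (80/14=5.71) > A (66/38=1.74)
Fill: take C (4 @ 280) → take E (5 @ 135) → take F (10 @ 138) → take D (33 @ 225) → take 23/39 of G → 142.13; 75/75 used.
Total value = 920.13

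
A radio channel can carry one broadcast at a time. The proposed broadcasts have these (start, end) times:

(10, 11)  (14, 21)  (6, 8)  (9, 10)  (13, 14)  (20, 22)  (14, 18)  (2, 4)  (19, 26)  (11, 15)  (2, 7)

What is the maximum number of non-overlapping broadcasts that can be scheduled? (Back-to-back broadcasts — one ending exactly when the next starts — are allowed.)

By end time: (2,4), (2,7), (6,8), (9,10), (10,11), (13,14), (11,15), (14,18), (14,21), (20,22), (19,26).
Pick (2,4); next start ≥ 4 → (6,8); next start ≥ 8 → (9,10); next start ≥ 10 → (10,11); next start ≥ 11 → (13,14); next start ≥ 14 → (14,18); next start ≥ 18 → (20,22).
Selected 7 broadcasts.

7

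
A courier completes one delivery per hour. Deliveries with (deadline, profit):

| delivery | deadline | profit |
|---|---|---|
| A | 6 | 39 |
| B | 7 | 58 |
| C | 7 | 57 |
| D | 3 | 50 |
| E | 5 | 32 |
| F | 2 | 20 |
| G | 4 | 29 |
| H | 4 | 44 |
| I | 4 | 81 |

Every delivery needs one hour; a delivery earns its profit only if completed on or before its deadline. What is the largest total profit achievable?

361

Sort by profit descending; place each in the latest free slot ≤ its deadline.
By profit: I(d4,81), B(d7,58), C(d7,57), D(d3,50), H(d4,44), A(d6,39), E(d5,32), G(d4,29), F(d2,20)
I→slot 4; B→slot 7; C→slot 6; D→slot 3; H→slot 2; A→slot 5; E→slot 1; G skipped; F skipped.
Profit = 32 + 44 + 50 + 81 + 39 + 57 + 58 = 361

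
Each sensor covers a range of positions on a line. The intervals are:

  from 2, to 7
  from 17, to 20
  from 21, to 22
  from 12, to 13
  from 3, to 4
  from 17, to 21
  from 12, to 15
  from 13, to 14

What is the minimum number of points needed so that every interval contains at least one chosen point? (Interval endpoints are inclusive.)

4

Sorted: [3,4] [2,7] [12,13] [13,14] [12,15] [17,20] [17,21] [21,22]
{[3,4],[2,7]} hit by 4; {[12,13],[13,14],[12,15]} hit by 13; {[17,20],[17,21]} hit by 20; {[21,22]} hit by 22.
Points: 4, 13, 20, 22 (4 total).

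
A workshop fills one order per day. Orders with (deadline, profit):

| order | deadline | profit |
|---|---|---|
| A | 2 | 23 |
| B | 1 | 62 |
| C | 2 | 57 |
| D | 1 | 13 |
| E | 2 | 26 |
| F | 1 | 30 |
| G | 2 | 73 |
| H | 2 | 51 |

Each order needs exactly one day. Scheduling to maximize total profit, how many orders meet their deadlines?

2

By profit: G(d2,73), B(d1,62), C(d2,57), H(d2,51), F(d1,30), E(d2,26), A(d2,23), D(d1,13)
G→slot 2; B→slot 1; C skipped; H skipped; F skipped; E skipped; A skipped; D skipped.
2 of 8 scheduled.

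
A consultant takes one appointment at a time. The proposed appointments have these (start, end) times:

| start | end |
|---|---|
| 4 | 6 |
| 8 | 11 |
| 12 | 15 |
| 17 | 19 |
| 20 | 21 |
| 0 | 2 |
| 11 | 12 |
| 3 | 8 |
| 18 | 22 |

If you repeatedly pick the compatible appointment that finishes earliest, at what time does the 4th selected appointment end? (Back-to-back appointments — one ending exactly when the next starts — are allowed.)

By end time: (0,2), (4,6), (3,8), (8,11), (11,12), (12,15), (17,19), (20,21), (18,22).
Pick (0,2); next start ≥ 2 → (4,6); next start ≥ 6 → (8,11); next start ≥ 11 → (11,12); next start ≥ 12 → (12,15); next start ≥ 15 → (17,19); next start ≥ 19 → (20,21).
Selected: (0,2) (4,6) (8,11) (11,12) (12,15) (17,19) (20,21)

12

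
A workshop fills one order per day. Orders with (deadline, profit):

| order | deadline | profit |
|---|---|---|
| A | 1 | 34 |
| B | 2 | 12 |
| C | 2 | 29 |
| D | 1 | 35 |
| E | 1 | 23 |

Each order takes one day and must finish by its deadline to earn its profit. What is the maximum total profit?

64

Profit order: D=35 A=34 C=29 E=23 B=12
Assign: D→slot 1, A skipped, C→slot 2, E skipped, B skipped.
Slots: [1:D] [2:C]
Profit = 35 + 29 = 64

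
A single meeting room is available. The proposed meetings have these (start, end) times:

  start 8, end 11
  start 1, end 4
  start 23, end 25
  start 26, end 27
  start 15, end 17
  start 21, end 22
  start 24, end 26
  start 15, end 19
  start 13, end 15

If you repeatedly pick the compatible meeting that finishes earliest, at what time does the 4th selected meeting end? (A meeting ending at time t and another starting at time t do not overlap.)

17

Greedy by earliest finish: after sorting by end time, pick each interval compatible with the last pick.
Sorted by end: (1,4)  (8,11)  (13,15)  (15,17)  (15,19)  (21,22)  (23,25)  (24,26)  (26,27)
take (1,4); take (8,11); take (13,15); take (15,17); take (21,22); take (23,25); take (26,27).
Selected: (1,4) (8,11) (13,15) (15,17) (21,22) (23,25) (26,27)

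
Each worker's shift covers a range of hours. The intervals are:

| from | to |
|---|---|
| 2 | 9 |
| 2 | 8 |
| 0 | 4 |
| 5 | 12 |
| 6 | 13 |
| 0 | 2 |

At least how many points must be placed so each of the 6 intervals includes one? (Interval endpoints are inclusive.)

2

Process intervals by earliest right end; each time one isn't hit yet, stab at its right endpoint.
Sorted: [0,2] [0,4] [2,8] [2,9] [5,12] [6,13]
{[0,2],[0,4],[2,8],[2,9]} hit by 2; {[5,12],[6,13]} hit by 12.
Points: 2, 12 (2 total).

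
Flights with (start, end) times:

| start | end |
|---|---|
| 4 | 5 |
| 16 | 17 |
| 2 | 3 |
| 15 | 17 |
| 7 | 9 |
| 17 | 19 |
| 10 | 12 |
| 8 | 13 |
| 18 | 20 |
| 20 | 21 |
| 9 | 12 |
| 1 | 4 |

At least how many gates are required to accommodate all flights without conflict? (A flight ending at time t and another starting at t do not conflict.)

Count concurrent intervals with a sweep; the peak is the room count.
Events (time:±→running): 1:+→1 2:+→2 3:-→1 4:-→0 4:+→1 5:-→0 7:+→1 8:+→2 9:-→1 9:+→2 10:+→3 … peak 3.

3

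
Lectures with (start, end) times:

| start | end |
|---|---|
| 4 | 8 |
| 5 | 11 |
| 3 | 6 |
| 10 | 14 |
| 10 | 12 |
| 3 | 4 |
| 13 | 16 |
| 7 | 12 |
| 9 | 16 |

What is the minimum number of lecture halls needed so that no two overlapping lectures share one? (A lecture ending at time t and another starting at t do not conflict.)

5

The answer is the maximum number of intervals overlapping at any instant.
starts: [3, 3, 4, 5, 7, 9, 10, 10, 13]
ends:   [4, 6, 8, 11, 12, 12, 14, 16, 16]
s3→1 s3→2 e4→1 s4→2 s5→3 e6→2 s7→3 e8→2 s9→3 s10→4 s10→5  — peak 5.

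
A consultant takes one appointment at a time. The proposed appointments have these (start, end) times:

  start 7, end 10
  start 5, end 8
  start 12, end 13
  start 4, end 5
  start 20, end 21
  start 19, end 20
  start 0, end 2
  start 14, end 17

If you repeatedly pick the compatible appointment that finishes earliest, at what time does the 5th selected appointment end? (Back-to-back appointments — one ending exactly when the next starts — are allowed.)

Sort by end time and greedily take each interval whose start is ≥ the last chosen end.
By end time: (0,2), (4,5), (5,8), (7,10), (12,13), (14,17), (19,20), (20,21).
Pick (0,2); next start ≥ 2 → (4,5); next start ≥ 5 → (5,8); next start ≥ 8 → (12,13); next start ≥ 13 → (14,17); next start ≥ 17 → (19,20); next start ≥ 20 → (20,21).
Selected: (0,2) (4,5) (5,8) (12,13) (14,17) (19,20) (20,21)

17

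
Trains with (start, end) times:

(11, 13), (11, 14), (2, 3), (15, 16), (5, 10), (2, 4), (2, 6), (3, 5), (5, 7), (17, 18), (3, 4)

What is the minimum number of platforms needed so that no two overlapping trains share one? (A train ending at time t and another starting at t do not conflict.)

4

The answer is the maximum number of intervals overlapping at any instant.
starts: [2, 2, 2, 3, 3, 5, 5, 11, 11, 15, 17]
ends:   [3, 4, 4, 5, 6, 7, 10, 13, 14, 16, 18]
s2→1 s2→2 s2→3 e3→2 s3→3 s3→4  — peak 4.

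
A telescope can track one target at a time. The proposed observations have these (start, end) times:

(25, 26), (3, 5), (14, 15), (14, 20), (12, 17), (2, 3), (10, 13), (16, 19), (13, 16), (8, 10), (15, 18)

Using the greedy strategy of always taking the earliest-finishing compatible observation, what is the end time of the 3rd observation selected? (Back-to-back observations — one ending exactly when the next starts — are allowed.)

Sorted by end: (2,3)  (3,5)  (8,10)  (10,13)  (14,15)  (13,16)  (12,17)  (15,18)  (16,19)  (14,20)  (25,26)
take (2,3); take (3,5); take (8,10); take (10,13); take (14,15); skip (13,16); skip (12,17); take (15,18); skip (14,20); take (25,26).
Selected: (2,3) (3,5) (8,10) (10,13) (14,15) (15,18) (25,26)

10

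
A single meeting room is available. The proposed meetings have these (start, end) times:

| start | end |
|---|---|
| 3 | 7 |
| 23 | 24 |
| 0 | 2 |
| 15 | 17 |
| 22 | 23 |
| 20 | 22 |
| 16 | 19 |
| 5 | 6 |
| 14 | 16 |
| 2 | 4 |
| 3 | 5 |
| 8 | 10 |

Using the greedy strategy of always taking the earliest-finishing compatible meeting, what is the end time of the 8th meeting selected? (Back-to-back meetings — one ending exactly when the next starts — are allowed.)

23

Greedy by earliest finish: after sorting by end time, pick each interval compatible with the last pick.
By end time: (0,2), (2,4), (3,5), (5,6), (3,7), (8,10), (14,16), (15,17), (16,19), (20,22), (22,23), (23,24).
Pick (0,2); next start ≥ 2 → (2,4); next start ≥ 4 → (5,6); next start ≥ 6 → (8,10); next start ≥ 10 → (14,16); next start ≥ 16 → (16,19); next start ≥ 19 → (20,22); next start ≥ 22 → (22,23); next start ≥ 23 → (23,24).
Selected: (0,2) (2,4) (5,6) (8,10) (14,16) (16,19) (20,22) (22,23) (23,24)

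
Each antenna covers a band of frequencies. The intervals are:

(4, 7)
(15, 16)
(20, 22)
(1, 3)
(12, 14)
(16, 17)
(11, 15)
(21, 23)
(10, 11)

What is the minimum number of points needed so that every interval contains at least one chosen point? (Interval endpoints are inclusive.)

Sorted: [1,3] [4,7] [10,11] [12,14] [11,15] [15,16] [16,17] [20,22] [21,23]
{[1,3]} hit by 3; {[4,7]} hit by 7; {[10,11]} hit by 11; {[12,14],[11,15]} hit by 14; {[15,16],[16,17]} hit by 16; {[20,22],[21,23]} hit by 22.
Points: 3, 7, 11, 14, 16, 22 (6 total).

6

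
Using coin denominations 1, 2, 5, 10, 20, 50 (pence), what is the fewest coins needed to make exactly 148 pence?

148 − 2×50→48 − 2×20→8 − 1×5→3 − 1×2→1 − 1×1→0
Total coins = 2 + 2 + 1 + 1 + 1 = 7

7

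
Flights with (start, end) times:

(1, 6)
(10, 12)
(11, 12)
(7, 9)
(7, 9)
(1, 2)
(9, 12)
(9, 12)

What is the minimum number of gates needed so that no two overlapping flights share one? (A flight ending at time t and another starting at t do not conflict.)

Count concurrent intervals with a sweep; the peak is the room count.
starts: [1, 1, 7, 7, 9, 9, 10, 11]
ends:   [2, 6, 9, 9, 12, 12, 12, 12]
s1→1 s1→2 e2→1 e6→0 s7→1 s7→2 e9→1 e9→0 s9→1 s9→2 s10→3 s11→4  — peak 4.

4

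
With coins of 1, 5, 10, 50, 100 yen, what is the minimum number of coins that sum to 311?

5

311 − 3×100→11 − 1×10→1 − 1×1→0
Total coins = 3 + 1 + 1 = 5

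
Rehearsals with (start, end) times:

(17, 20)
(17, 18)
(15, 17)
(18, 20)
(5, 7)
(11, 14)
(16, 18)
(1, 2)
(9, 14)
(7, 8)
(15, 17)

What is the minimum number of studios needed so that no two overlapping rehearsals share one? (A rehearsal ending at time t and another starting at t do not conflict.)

The answer is the maximum number of intervals overlapping at any instant.
starts: [1, 5, 7, 9, 11, 15, 15, 16, 17, 17, 18]
ends:   [2, 7, 8, 14, 14, 17, 17, 18, 18, 20, 20]
s1→1 e2→0 s5→1 e7→0 s7→1 e8→0 s9→1 s11→2 e14→1 e14→0 s15→1 s15→2 s16→3  — peak 3.

3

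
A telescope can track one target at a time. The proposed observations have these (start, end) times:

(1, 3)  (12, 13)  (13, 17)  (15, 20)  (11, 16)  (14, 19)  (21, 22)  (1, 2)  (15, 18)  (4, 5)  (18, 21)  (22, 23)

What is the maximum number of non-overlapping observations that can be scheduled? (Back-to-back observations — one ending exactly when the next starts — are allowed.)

7

By end time: (1,2), (1,3), (4,5), (12,13), (11,16), (13,17), (15,18), (14,19), (15,20), (18,21), (21,22), (22,23).
Pick (1,2); next start ≥ 2 → (4,5); next start ≥ 5 → (12,13); next start ≥ 13 → (13,17); next start ≥ 17 → (18,21); next start ≥ 21 → (21,22); next start ≥ 22 → (22,23).
Selected 7 observations.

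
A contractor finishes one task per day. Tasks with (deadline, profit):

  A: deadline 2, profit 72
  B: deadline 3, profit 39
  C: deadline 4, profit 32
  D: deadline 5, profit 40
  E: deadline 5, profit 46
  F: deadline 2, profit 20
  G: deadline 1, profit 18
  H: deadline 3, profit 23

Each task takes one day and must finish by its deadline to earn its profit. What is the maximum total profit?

Take jobs in profit order; each goes to the latest open slot no later than its deadline.
By profit: A(d2,72), E(d5,46), D(d5,40), B(d3,39), C(d4,32), H(d3,23), F(d2,20), G(d1,18)
A→slot 2; E→slot 5; D→slot 4; B→slot 3; C→slot 1; H skipped; F skipped; G skipped.
Profit = 32 + 72 + 39 + 40 + 46 = 229

229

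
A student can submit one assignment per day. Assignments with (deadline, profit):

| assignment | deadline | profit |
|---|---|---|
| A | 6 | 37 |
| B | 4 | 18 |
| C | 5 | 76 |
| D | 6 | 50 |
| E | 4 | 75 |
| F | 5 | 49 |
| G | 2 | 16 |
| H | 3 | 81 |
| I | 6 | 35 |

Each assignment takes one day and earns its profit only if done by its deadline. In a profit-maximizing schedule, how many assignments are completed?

Take jobs in profit order; each goes to the latest open slot no later than its deadline.
Profit order: H=81 C=76 E=75 D=50 F=49 A=37 I=35 B=18 G=16
Assign: H→slot 3, C→slot 5, E→slot 4, D→slot 6, F→slot 2, A→slot 1, I skipped, B skipped, G skipped.
Slots: [1:A] [2:F] [3:H] [4:E] [5:C] [6:D]
6 of 9 scheduled.

6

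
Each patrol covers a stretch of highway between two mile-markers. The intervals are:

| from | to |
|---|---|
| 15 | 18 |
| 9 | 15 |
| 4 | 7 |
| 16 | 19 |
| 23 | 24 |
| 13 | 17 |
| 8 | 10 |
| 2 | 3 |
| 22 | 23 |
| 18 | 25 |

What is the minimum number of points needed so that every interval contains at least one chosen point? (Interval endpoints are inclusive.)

5

Sort by right endpoint; whenever an interval is uncovered, place a point at its right end.
By right end: [2,3]  [4,7]  [8,10]  [9,15]  [13,17]  [15,18]  [16,19]  [22,23]  [23,24]  [18,25]
[2,3] uncovered → point at 3; [4,7] uncovered → point at 7; [8,10] uncovered → point at 10; [13,17] uncovered → point at 17; [22,23] uncovered → point at 23.
Points: 3, 7, 10, 17, 23 (5 total).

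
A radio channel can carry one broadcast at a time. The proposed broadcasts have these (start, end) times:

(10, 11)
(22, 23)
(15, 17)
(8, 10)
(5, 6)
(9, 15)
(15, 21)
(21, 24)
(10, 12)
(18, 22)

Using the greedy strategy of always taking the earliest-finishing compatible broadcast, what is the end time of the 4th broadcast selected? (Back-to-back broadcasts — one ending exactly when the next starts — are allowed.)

17

By end time: (5,6), (8,10), (10,11), (10,12), (9,15), (15,17), (15,21), (18,22), (22,23), (21,24).
Pick (5,6); next start ≥ 6 → (8,10); next start ≥ 10 → (10,11); next start ≥ 11 → (15,17); next start ≥ 17 → (18,22); next start ≥ 22 → (22,23).
Selected: (5,6) (8,10) (10,11) (15,17) (18,22) (22,23)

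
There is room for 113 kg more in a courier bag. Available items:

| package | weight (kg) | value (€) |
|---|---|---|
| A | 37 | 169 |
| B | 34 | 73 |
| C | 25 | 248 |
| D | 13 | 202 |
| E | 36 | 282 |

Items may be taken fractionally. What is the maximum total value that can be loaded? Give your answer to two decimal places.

905.29

Sort by value per unit weight and fill in that order.
Ratios (sorted): D 15.54, C 9.92, E 7.83, A 4.57, B 2.15
take D (13 @ 202); take C (25 @ 248); take E (36 @ 282); take A (37 @ 169); take 2/34 of B → 4.29. Capacity used 113/113.
Total value = 905.29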